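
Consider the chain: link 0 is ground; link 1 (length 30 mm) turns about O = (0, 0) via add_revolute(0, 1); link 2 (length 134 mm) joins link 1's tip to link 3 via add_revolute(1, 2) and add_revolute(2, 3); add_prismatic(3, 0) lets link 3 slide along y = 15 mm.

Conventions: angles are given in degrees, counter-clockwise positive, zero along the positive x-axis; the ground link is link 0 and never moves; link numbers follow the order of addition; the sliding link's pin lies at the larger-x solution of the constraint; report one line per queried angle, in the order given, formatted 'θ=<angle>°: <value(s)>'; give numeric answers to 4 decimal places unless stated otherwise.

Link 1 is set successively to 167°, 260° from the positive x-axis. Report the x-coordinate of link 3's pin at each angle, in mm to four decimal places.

geometry: r = 30 mm, L = 134 mm, e = 15 mm
θ=167°: crank pin P = (r cos θ, r sin θ) = (-29.231102, 6.748532)
θ=167°: h = r sin θ − e = 6.748532 − 15 = -8.251468
θ=167°: x = r cos θ + √(L² − h²) = -29.231102 + 133.745704 = 104.514602
θ=260°: crank pin P = (r cos θ, r sin θ) = (-5.209445, -29.544233)
θ=260°: h = r sin θ − e = -29.544233 − 15 = -44.544233
θ=260°: x = r cos θ + √(L² − h²) = -5.209445 + 126.379632 = 121.170187

θ=167°: 104.5146
θ=260°: 121.1702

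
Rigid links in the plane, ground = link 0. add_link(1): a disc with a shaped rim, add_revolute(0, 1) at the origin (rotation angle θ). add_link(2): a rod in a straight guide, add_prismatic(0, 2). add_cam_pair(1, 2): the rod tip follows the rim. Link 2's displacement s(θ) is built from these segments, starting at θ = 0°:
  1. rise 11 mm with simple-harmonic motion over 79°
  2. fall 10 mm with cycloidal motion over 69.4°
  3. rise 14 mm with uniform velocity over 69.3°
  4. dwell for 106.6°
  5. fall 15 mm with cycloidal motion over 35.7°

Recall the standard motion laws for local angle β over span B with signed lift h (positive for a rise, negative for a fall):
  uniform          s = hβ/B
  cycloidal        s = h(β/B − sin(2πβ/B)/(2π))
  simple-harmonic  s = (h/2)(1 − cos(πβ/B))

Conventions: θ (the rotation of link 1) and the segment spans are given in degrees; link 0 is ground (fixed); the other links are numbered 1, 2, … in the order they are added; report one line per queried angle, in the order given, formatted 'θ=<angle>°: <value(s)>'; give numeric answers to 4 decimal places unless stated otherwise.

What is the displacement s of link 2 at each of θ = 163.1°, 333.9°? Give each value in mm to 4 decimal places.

segment 1 (0° to 79°, simple-harmonic, h = 11) is passed completely: s = 0.0000 + (11) = 11.0000
segment 2 (79° to 148.4°, cycloidal, h = -10) is passed completely: s = 11.0000 + (-10) = 1.0000
θ = 163.1° falls in segment 3 (148.4° to 217.7°, uniform, h = 14): β = 163.1 − 148.4 = 14.7°, B = 69.3°; Δs = 14·14.7/69.3 = 2.9697; s = 1.0000 + 2.9697 = 3.9697
segment 3 (148.4° to 217.7°, uniform, h = 14) is passed completely: s = 1.0000 + (14) = 15.0000
segment 4 (217.7° to 324.3°, dwell): s unchanged at 15.0000
θ = 333.9° falls in segment 5 (324.3° to 360°, cycloidal, h = -15): β = 333.9 − 324.3 = 9.6°, B = 35.7°; Δs = -15·(0.2689 − sin(2π·0.2689)/(2π)) = -1.6631; s = 15.0000 − 1.6631 = 13.3369

θ=163.1°: 3.9697
θ=333.9°: 13.3369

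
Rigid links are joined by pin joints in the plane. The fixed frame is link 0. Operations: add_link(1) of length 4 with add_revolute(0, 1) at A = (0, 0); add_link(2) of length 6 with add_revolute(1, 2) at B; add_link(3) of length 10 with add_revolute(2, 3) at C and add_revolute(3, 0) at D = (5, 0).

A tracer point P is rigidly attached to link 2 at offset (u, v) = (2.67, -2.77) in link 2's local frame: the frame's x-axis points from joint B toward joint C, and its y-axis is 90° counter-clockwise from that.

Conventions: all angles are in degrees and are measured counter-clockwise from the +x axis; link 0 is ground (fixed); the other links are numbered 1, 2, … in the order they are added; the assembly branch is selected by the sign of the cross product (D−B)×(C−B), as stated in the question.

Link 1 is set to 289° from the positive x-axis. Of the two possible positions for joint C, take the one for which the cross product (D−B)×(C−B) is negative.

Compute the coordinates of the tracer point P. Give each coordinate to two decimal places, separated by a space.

A=(0,0), D=(5.00,0)
B = A + 4.00·(cos289°, sin289°) = (1.3023, -3.7821)
|BD| = 5.2894
circle(B,6.00) ∩ circle(D,10.00): a=-3.4052, h=4.9401
  candidates: C₊=(-4.6106,-2.7634) cross=26.130; C₋=(2.4541,-9.6705) cross=-26.130
  branch - wants cross < 0 → take C=(2.4541,-9.6705) (cross=-26.130)
ex = (C−B)/|BC| = (0.1920,-0.9814); ey = (0.9814,0.1920)
P = B + 2.67·ex + -2.77·ey = (-0.9037,-6.9342)

-0.90 -6.93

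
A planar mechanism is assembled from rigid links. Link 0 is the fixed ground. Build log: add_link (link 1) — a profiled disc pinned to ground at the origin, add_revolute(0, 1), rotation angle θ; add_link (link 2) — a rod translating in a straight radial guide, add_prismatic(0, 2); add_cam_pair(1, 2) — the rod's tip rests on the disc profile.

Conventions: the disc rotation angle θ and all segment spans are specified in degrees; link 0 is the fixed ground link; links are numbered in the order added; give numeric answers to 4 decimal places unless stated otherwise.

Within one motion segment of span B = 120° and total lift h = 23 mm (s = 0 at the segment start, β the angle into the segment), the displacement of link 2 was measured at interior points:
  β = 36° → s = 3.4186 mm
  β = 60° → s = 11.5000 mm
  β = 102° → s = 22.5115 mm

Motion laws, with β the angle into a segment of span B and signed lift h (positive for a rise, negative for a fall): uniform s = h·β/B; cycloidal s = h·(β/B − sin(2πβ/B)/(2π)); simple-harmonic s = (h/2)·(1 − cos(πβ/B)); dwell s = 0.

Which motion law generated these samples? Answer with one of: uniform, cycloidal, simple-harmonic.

candidates at β/B = r: uniform s = h·r (linear in β); cycloidal s = h·(r − sin(2πr)/(2π)); simple-harmonic s = (h/2)(1 − cos(πr))
β=36°: printed 3.4186 | uniform 6.9000, cycloidal 3.4186, simple-harmonic 4.7405
β=60°: printed 11.5000 | uniform 11.5000, cycloidal 11.5000, simple-harmonic 11.5000
β=102°: printed 22.5115 | uniform 19.5500, cycloidal 22.5115, simple-harmonic 21.7466
only one law matches every sample → cycloidal

cycloidal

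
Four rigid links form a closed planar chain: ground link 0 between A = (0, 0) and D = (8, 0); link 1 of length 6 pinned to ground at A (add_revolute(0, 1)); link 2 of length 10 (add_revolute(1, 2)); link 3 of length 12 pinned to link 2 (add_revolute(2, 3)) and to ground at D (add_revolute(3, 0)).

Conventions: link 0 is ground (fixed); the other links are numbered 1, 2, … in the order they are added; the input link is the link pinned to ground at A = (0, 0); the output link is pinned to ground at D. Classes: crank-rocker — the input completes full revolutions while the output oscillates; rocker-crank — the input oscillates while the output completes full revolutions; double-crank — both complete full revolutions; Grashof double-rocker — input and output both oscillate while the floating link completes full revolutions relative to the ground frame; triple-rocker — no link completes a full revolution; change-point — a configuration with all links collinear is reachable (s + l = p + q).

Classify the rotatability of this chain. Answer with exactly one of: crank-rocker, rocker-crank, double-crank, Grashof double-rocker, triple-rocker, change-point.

lengths: ground=8, input=6, coupler=10, output=12
sorted: s=6 (shortest), l=12 (longest), p+q=18
s + l = 18 vs p + q = 18
s + l = p + q → change-point (collinear configuration reachable)

change-point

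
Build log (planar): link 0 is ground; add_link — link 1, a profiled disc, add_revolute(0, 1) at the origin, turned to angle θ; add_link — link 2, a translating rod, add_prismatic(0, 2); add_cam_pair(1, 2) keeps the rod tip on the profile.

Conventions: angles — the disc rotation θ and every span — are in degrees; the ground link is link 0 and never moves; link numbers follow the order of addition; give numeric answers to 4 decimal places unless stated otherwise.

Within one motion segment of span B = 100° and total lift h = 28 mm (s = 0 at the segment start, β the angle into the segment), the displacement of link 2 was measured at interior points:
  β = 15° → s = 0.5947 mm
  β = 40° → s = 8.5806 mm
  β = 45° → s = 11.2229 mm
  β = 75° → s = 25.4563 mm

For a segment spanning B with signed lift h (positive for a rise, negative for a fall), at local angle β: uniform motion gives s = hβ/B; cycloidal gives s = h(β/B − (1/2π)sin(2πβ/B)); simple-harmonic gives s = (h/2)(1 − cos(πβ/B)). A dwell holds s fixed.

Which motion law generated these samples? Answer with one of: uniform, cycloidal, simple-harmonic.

candidates at β/B = r: uniform s = h·r (linear in β); cycloidal s = h·(r − sin(2πr)/(2π)); simple-harmonic s = (h/2)(1 − cos(πr))
β=15°: printed 0.5947 | uniform 4.2000, cycloidal 0.5947, simple-harmonic 1.5259
β=40°: printed 8.5806 | uniform 11.2000, cycloidal 8.5806, simple-harmonic 9.6738
β=45°: printed 11.2229 | uniform 12.6000, cycloidal 11.2229, simple-harmonic 11.8099
β=75°: printed 25.4563 | uniform 21.0000, cycloidal 25.4563, simple-harmonic 23.8995
only one law matches every sample → cycloidal

cycloidal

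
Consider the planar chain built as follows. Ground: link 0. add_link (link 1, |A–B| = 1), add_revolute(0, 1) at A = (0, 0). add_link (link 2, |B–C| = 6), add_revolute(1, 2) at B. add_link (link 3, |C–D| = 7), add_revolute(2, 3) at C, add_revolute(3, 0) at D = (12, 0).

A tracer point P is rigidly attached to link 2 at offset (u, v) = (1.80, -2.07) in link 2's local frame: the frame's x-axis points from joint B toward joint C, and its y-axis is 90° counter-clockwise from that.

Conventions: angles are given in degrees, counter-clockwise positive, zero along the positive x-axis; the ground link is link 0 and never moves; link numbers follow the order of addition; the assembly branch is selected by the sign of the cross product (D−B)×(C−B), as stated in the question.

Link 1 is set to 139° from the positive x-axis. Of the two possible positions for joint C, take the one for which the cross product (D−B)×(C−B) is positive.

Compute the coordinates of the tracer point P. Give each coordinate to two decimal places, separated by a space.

A=(0,0), D=(12.00,0)
B = A + 1.00·(cos139°, sin139°) = (-0.7547, 0.6561)
|BD| = 12.7716
circle(B,6.00) ∩ circle(D,7.00): a=5.8768, h=1.2094
  candidates: C₊=(5.1765,1.5620) cross=15.446; C₋=(5.0522,-0.8537) cross=-15.446
  branch + wants cross > 0 → take C=(5.1765,1.5620) (cross=15.446)
ex = (C−B)/|BC| = (0.9885,0.1510); ey = (-0.1510,0.9885)
P = B + 1.80·ex + -2.07·ey = (1.3372,-1.1184)

1.34 -1.12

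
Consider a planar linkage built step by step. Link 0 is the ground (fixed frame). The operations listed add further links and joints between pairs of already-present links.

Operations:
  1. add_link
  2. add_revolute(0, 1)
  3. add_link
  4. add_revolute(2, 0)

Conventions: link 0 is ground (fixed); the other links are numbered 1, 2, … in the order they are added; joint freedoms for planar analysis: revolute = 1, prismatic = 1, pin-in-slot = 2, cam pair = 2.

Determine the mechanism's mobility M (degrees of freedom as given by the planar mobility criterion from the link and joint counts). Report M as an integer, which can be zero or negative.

L=1 J1=0 J2=0
add link → L=2 J1=0 J2=0
R@0,1 dof=1 J1 → L=2 J1=1 J2=0
add link → L=3 J1=1 J2=0
R@2,0 dof=1 J1 → L=3 J1=2 J2=0
M=3(L−1)−2J1−J2=3·2−2·2−0=2

M = 2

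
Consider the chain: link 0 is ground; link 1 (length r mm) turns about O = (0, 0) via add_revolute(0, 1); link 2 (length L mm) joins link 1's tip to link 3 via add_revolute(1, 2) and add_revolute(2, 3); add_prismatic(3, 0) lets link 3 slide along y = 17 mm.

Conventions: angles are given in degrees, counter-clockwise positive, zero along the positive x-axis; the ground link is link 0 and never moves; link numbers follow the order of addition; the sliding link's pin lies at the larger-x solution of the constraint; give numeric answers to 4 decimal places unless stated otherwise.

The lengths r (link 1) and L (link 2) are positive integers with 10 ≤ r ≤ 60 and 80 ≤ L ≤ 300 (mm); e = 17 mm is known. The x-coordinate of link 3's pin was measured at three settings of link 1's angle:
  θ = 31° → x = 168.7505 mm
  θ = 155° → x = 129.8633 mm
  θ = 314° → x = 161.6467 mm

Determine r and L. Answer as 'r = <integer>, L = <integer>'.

constraint per measurement: (x − r cos θ)² + (r sin θ − e)² = L²
subtracting the θ₁ and θ₂ equations cancels the r² and L² terms:
r = (x₁² − x₂²) / (2[(x₁cos θ₁ + e sin θ₁) − (x₂cos θ₂ + e sin θ₂)]) = 22.0000 → r = 22
L² = (x₁ − r cos θ₁)² + (r sin θ₁ − e)² = 22499.9967 → L = 150.0000 → L = 150
check at θ₃=314°: x = 161.6467 (printed 161.6467) ✓

r = 22, L = 150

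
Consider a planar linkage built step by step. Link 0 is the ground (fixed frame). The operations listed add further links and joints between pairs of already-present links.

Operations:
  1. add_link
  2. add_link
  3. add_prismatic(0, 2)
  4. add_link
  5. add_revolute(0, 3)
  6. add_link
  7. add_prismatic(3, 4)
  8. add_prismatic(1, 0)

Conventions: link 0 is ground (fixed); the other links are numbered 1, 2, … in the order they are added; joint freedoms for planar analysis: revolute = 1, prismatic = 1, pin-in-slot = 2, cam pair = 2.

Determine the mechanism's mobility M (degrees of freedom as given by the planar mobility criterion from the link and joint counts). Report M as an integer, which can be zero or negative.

(L,J1,J2)=(1,0,0); link0 fixed
link1: (2,0,0)
link2: (3,0,0)
P 0-2 [J1]: (3,1,0)
link3: (4,1,0)
R 0-3 [J1]: (4,2,0)
link4: (5,2,0)
P 3-4 [J1]: (5,3,0)
P 1-0 [J1]: (5,4,0)
Grübler: 3·4 − 2·4 − 0 = 4

M = 4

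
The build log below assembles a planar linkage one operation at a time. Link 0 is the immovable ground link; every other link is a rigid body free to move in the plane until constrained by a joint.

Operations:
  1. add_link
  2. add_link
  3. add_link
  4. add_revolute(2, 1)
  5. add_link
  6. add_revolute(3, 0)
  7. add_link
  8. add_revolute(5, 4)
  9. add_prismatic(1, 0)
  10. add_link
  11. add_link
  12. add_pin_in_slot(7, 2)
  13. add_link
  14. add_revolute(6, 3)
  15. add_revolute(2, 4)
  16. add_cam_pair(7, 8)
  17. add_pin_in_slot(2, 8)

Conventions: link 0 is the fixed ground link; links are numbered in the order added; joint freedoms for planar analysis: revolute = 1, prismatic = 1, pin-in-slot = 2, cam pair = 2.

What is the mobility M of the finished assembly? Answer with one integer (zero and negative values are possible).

(L,J1,J2)=(1,0,0); link0 fixed
link1: (2,0,0)
link2: (3,0,0)
link3: (4,0,0)
R 2-1 [J1]: (4,1,0)
link4: (5,1,0)
R 3-0 [J1]: (5,2,0)
link5: (6,2,0)
R 5-4 [J1]: (6,3,0)
P 1-0 [J1]: (6,4,0)
link6: (7,4,0)
link7: (8,4,0)
PS 7-2 [J2]: (8,4,1)
link8: (9,4,1)
R 6-3 [J1]: (9,5,1)
R 2-4 [J1]: (9,6,1)
C 7-8 [J2]: (9,6,2)
PS 2-8 [J2]: (9,6,3)
Grübler: 3·8 − 2·6 − 3 = 9

M = 9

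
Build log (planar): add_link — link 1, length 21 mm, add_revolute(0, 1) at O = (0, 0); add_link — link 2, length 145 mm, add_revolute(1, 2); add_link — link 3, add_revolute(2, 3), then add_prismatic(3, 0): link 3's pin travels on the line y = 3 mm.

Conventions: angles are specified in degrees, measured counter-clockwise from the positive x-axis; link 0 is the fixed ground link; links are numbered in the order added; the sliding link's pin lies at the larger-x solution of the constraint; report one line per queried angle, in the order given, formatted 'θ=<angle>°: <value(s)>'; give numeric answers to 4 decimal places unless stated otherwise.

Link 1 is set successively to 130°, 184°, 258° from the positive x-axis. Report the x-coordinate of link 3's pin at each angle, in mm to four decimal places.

geometry: r = 21 mm, L = 145 mm, e = 3 mm
θ=130°: crank pin P = (r cos θ, r sin θ) = (-13.498540, 16.086933)
θ=130°: h = r sin θ − e = 16.086933 − 3 = 13.086933
θ=130°: x = r cos θ + √(L² − h²) = -13.498540 + 144.408214 = 130.909674
θ=184°: crank pin P = (r cos θ, r sin θ) = (-20.948845, -1.464886)
θ=184°: h = r sin θ − e = -1.464886 − 3 = -4.464886
θ=184°: x = r cos θ + √(L² − h²) = -20.948845 + 144.931242 = 123.982397
θ=258°: crank pin P = (r cos θ, r sin θ) = (-4.366146, -20.541100)
θ=258°: h = r sin θ − e = -20.541100 − 3 = -23.541100
θ=258°: x = r cos θ + √(L² − h²) = -4.366146 + 143.076262 = 138.710116

θ=130°: 130.9097
θ=184°: 123.9824
θ=258°: 138.7101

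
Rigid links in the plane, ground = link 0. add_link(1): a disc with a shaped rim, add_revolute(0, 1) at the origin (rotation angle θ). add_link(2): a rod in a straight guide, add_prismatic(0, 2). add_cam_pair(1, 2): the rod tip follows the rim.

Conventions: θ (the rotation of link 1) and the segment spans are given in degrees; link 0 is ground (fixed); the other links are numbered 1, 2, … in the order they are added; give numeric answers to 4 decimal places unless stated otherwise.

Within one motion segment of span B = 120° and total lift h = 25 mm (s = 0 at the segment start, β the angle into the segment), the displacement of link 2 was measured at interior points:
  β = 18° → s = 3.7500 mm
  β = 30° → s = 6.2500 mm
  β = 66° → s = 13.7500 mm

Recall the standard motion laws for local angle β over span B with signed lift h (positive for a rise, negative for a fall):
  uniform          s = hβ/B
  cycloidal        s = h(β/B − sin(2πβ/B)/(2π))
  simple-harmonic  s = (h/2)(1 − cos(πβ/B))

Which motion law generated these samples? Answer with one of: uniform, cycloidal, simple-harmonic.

candidates at β/B = r: uniform s = h·r (linear in β); cycloidal s = h·(r − sin(2πr)/(2π)); simple-harmonic s = (h/2)(1 − cos(πr))
β=18°: printed 3.7500 | uniform 3.7500, cycloidal 0.5310, simple-harmonic 1.3624
β=30°: printed 6.2500 | uniform 6.2500, cycloidal 2.2711, simple-harmonic 3.6612
β=66°: printed 13.7500 | uniform 13.7500, cycloidal 14.9795, simple-harmonic 14.4554
only one law matches every sample → uniform

uniform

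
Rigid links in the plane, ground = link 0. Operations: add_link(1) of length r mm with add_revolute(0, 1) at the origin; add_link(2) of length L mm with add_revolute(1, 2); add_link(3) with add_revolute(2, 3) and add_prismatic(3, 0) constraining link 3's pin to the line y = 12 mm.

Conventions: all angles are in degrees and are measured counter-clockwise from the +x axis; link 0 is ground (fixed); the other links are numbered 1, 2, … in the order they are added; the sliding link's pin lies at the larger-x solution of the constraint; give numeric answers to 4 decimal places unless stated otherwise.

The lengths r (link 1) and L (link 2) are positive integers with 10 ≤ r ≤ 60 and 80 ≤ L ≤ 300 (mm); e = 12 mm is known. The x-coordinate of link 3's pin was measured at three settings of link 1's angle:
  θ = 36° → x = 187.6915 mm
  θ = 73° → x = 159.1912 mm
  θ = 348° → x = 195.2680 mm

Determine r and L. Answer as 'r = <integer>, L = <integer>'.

constraint per measurement: (x − r cos θ)² + (r sin θ − e)² = L²
subtracting the θ₁ and θ₂ equations cancels the r² and L² terms:
r = (x₁² − x₂²) / (2[(x₁cos θ₁ + e sin θ₁) − (x₂cos θ₂ + e sin θ₂)]) = 48.9999 → r = 49
L² = (x₁ − r cos θ₁)² + (r sin θ₁ − e)² = 22200.9936 → L = 149.0000 → L = 149
check at θ₃=348°: x = 195.2680 (printed 195.2680) ✓

r = 49, L = 149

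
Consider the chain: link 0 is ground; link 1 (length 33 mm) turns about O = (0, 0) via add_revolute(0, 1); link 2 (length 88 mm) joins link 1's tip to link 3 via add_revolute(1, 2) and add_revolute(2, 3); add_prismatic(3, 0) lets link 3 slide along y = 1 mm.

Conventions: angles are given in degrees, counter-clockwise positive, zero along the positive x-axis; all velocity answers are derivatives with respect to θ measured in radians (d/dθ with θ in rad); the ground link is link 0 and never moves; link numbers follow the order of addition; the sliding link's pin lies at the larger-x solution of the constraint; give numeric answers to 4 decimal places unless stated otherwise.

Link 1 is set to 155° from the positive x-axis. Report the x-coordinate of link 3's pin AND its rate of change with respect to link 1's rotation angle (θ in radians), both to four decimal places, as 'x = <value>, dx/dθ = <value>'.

geometry: r = 33 mm, L = 88 mm, e = 1 mm
crank pin P = (r cos θ, r sin θ) = (-29.908157, 13.946403)
h = r sin θ − e = 13.946403 − 1 = 12.946403
x = r cos θ + √(L² − h²) = -29.908157 + 87.042465 = 57.134308
dx/dθ = −r sin θ − h·r cos θ/√(L² − h²) (θ in radians; h = 12.946403) = -9.497964

x = 57.1343, dx/dθ = -9.4980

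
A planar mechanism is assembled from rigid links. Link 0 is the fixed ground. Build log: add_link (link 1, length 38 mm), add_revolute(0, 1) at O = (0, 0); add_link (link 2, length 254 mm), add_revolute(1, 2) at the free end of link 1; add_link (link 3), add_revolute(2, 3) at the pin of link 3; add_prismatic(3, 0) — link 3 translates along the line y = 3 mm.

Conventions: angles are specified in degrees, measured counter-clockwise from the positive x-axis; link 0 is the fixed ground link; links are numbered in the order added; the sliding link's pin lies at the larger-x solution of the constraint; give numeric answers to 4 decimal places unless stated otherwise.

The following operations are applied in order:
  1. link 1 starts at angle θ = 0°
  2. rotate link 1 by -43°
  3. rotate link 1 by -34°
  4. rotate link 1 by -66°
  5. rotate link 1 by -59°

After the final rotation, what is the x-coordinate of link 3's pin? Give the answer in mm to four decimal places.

geometry: r = 38 mm, L = 254 mm, e = 3 mm; θ starts at 0°
rotate link 1 by -43°: θ ← 0° -43° = -43°
rotate link 1 by -34°: θ ← -43° -34° = -77°
rotate link 1 by -66°: θ ← -77° -66° = -143°
rotate link 1 by -59°: θ ← -143° -59° = -202°
crank pin P = (r cos θ, r sin θ) = (-35.232986, 14.235051)
h = r sin θ − e = 14.235051 − 3 = 11.235051
x = r cos θ + √(L² − h²) = -35.232986 + 253.751401 = 218.518415

218.5184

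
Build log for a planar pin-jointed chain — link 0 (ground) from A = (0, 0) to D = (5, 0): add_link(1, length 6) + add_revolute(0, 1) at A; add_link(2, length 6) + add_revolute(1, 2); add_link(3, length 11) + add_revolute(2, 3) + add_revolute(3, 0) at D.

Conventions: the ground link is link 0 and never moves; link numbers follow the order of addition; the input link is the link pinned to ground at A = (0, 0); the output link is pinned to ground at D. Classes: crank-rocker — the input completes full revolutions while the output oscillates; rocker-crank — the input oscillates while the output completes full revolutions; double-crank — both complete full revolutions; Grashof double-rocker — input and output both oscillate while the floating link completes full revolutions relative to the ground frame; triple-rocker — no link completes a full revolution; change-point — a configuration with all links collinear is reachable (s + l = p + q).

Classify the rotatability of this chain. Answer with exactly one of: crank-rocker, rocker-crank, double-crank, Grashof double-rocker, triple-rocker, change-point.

lengths: ground=5, input=6, coupler=6, output=11
sorted: s=5 (shortest), l=11 (longest), p+q=12
s + l = 16 vs p + q = 12
s + l > p + q → non-Grashof → no link fully rotates → triple-rocker

triple-rocker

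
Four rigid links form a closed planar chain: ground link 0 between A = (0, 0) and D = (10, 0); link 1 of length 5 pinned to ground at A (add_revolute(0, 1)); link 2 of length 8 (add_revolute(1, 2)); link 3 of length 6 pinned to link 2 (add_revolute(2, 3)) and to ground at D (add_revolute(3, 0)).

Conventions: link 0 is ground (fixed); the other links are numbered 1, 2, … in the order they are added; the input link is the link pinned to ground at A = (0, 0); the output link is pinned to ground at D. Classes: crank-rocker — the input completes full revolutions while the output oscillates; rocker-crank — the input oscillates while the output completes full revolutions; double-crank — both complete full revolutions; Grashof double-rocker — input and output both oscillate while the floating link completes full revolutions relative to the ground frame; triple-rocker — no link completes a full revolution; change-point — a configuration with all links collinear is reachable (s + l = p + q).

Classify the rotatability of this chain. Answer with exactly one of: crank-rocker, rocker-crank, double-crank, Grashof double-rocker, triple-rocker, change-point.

lengths: ground=10, input=5, coupler=8, output=6
sorted: s=5 (shortest), l=10 (longest), p+q=14
s + l = 15 vs p + q = 14
s + l > p + q → non-Grashof → no link fully rotates → triple-rocker

triple-rocker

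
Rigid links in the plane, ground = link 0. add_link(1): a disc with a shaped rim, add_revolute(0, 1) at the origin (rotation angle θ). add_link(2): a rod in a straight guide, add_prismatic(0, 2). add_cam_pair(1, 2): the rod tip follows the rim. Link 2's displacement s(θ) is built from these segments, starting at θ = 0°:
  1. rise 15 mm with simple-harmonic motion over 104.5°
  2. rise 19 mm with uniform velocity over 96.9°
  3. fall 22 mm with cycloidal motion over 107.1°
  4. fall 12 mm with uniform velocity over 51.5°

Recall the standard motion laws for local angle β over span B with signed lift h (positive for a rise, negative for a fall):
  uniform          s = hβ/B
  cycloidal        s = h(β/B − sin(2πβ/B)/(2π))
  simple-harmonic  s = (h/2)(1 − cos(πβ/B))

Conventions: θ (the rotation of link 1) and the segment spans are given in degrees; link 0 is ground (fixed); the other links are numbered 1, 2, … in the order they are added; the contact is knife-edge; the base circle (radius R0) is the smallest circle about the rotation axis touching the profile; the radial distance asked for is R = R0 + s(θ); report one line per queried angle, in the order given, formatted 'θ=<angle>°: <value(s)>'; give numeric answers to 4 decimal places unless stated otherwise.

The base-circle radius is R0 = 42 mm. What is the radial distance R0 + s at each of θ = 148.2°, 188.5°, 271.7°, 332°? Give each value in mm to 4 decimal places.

segment 1 (0° to 104.5°, simple-harmonic, h = 15) is passed completely: s = 0.0000 + (15) = 15.0000
θ = 148.2° falls in segment 2 (104.5° to 201.4°, uniform, h = 19): β = 148.2 − 104.5 = 43.7°, B = 96.9°; Δs = 19·43.7/96.9 = 8.5686; s = 15.0000 + 8.5686 = 23.5686
θ = 188.5° falls in segment 2 (104.5° to 201.4°, uniform, h = 19): β = 188.5 − 104.5 = 84°, B = 96.9°; Δs = 19·84/96.9 = 16.4706; s = 15.0000 + 16.4706 = 31.4706
segment 2 (104.5° to 201.4°, uniform, h = 19) is passed completely: s = 15.0000 + (19) = 34.0000
θ = 271.7° falls in segment 3 (201.4° to 308.5°, cycloidal, h = -22): β = 271.7 − 201.4 = 70.3°, B = 107.1°; Δs = -22·(0.6564 − sin(2π·0.6564)/(2π)) = -17.3538; s = 34.0000 − 17.3538 = 16.6462
segment 3 (201.4° to 308.5°, cycloidal, h = -22) is passed completely: s = 34.0000 + (-22) = 12.0000
θ = 332° falls in segment 4 (308.5° to 360°, uniform, h = -12): β = 332 − 308.5 = 23.5°, B = 51.5°; Δs = -12·23.5/51.5 = -5.4757; s = 12.0000 − 5.4757 = 6.5243
θ=148.2°: R = R0 + s = 42 + 23.5686 = 65.5686
θ=188.5°: R = R0 + s = 42 + 31.4706 = 73.4706
θ=271.7°: R = R0 + s = 42 + 16.6462 = 58.6462
θ=332°: R = R0 + s = 42 + 6.5243 = 48.5243

θ=148.2°: 65.5686
θ=188.5°: 73.4706
θ=271.7°: 58.6462
θ=332°: 48.5243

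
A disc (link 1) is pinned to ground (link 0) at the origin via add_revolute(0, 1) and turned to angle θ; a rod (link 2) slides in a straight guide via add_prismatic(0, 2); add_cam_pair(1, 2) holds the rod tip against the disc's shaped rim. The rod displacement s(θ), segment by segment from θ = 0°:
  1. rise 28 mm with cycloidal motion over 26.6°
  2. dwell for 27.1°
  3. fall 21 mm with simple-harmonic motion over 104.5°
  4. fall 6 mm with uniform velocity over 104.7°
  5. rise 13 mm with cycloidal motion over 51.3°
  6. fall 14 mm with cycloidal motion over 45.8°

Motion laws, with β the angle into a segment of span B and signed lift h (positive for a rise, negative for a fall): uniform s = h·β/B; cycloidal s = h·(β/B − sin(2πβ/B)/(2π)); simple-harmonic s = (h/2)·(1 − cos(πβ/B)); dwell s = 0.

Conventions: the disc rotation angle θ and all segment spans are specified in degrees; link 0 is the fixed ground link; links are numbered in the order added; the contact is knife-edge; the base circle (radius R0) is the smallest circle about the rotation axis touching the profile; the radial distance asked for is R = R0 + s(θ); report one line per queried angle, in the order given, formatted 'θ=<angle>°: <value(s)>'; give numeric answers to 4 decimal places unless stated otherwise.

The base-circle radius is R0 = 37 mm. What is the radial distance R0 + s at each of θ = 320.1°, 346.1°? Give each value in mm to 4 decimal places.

segment 1 (0° to 26.6°, cycloidal, h = 28) is passed completely: s = 0.0000 + (28) = 28.0000
segment 2 (26.6° to 53.7°, dwell): s unchanged at 28.0000
segment 3 (53.7° to 158.2°, simple-harmonic, h = -21) is passed completely: s = 28.0000 + (-21) = 7.0000
segment 4 (158.2° to 262.9°, uniform, h = -6) is passed completely: s = 7.0000 + (-6) = 1.0000
segment 5 (262.9° to 314.2°, cycloidal, h = 13) is passed completely: s = 1.0000 + (13) = 14.0000
θ = 320.1° falls in segment 6 (314.2° to 360°, cycloidal, h = -14): β = 320.1 − 314.2 = 5.9°, B = 45.8°; Δs = -14·(0.1288 − sin(2π·0.1288)/(2π)) = -0.1906; s = 14.0000 − 0.1906 = 13.8094
θ = 346.1° falls in segment 6 (314.2° to 360°, cycloidal, h = -14): β = 346.1 − 314.2 = 31.9°, B = 45.8°; Δs = -14·(0.6965 − sin(2π·0.6965)/(2π)) = -11.8546; s = 14.0000 − 11.8546 = 2.1454
θ=320.1°: R = R0 + s = 37 + 13.8094 = 50.8094
θ=346.1°: R = R0 + s = 37 + 2.1454 = 39.1454

θ=320.1°: 50.8094
θ=346.1°: 39.1454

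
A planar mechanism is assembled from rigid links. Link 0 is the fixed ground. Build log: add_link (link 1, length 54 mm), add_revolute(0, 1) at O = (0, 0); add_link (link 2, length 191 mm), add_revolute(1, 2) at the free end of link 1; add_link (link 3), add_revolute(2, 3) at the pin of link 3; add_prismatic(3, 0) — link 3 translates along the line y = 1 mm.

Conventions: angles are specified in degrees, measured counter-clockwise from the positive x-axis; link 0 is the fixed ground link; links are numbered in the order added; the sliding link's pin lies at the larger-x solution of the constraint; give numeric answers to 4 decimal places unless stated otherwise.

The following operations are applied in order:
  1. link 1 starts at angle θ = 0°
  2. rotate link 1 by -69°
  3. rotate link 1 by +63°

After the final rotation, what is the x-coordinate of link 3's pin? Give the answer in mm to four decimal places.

geometry: r = 54 mm, L = 191 mm, e = 1 mm; θ starts at 0°
rotate link 1 by -69°: θ ← 0° -69° = -69°
rotate link 1 by +63°: θ ← -69° +63° = -6°
crank pin P = (r cos θ, r sin θ) = (53.704182, -5.644537)
h = r sin θ − e = -5.644537 − 1 = -6.644537
x = r cos θ + √(L² − h²) = 53.704182 + 190.884389 = 244.588572

244.5886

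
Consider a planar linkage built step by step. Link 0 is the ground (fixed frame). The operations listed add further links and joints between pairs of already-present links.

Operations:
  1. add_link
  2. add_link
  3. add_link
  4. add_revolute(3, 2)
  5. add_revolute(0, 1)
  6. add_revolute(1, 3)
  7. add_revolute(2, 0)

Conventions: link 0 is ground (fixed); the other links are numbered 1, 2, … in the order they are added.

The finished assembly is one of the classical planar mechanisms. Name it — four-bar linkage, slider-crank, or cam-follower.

links: 4 (incl. ground); joints: 4 revolute, 0 prismatic, 0 higher (cam) pair, forming one closed loop
4 links in a single 4R loop → four-bar linkage

four-bar linkage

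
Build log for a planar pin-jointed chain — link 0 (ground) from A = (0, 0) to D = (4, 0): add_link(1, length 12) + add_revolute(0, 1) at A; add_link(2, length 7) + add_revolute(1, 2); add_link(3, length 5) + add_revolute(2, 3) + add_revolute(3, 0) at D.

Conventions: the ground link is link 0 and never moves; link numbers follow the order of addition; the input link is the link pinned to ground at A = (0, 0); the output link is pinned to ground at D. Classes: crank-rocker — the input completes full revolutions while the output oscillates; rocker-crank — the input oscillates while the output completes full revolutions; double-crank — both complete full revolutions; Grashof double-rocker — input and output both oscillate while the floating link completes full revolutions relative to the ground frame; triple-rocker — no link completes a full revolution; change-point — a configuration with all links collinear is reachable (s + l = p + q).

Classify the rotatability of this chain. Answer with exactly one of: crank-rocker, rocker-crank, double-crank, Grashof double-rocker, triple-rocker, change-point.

lengths: ground=4, input=12, coupler=7, output=5
sorted: s=4 (shortest), l=12 (longest), p+q=12
s + l = 16 vs p + q = 12
s + l > p + q → non-Grashof → no link fully rotates → triple-rocker

triple-rocker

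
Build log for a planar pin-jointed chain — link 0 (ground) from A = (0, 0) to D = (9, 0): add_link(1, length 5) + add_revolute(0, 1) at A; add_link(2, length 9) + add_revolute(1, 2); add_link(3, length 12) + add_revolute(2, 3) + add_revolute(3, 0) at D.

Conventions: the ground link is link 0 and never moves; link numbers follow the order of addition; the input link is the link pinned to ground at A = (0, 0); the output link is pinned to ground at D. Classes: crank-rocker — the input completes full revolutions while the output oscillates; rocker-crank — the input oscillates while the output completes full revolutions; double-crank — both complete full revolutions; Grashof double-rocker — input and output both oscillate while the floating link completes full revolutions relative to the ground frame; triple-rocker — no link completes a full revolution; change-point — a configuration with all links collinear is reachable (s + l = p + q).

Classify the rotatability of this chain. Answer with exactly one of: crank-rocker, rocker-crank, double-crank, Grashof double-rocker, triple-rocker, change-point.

lengths: ground=9, input=5, coupler=9, output=12
sorted: s=5 (shortest), l=12 (longest), p+q=18
s + l = 17 vs p + q = 18
s + l < p + q (Grashof) with shortest = input link → crank-rocker

crank-rocker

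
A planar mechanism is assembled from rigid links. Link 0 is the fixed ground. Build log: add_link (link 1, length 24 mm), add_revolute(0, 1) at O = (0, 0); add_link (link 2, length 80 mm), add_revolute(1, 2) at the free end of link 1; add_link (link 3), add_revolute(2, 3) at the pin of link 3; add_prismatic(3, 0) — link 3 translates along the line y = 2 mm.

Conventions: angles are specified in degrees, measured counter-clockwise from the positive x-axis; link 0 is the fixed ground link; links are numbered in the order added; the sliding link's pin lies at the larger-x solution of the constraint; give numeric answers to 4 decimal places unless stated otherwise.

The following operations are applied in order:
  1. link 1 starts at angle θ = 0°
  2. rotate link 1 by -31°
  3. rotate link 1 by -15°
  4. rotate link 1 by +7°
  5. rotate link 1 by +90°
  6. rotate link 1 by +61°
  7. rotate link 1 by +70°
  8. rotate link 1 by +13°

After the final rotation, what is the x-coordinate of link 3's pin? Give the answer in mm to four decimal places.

geometry: r = 24 mm, L = 80 mm, e = 2 mm; θ starts at 0°
rotate link 1 by -31°: θ ← 0° -31° = -31°
rotate link 1 by -15°: θ ← -31° -15° = -46°
rotate link 1 by +7°: θ ← -46° +7° = -39°
rotate link 1 by +90°: θ ← -39° +90° = 51°
rotate link 1 by +61°: θ ← 51° +61° = 112°
rotate link 1 by +70°: θ ← 112° +70° = 182°
rotate link 1 by +13°: θ ← 182° +13° = 195°
crank pin P = (r cos θ, r sin θ) = (-23.182220, -6.211657)
h = r sin θ − e = -6.211657 − 2 = -8.211657
x = r cos θ + √(L² − h²) = -23.182220 + 79.577438 = 56.395218

56.3952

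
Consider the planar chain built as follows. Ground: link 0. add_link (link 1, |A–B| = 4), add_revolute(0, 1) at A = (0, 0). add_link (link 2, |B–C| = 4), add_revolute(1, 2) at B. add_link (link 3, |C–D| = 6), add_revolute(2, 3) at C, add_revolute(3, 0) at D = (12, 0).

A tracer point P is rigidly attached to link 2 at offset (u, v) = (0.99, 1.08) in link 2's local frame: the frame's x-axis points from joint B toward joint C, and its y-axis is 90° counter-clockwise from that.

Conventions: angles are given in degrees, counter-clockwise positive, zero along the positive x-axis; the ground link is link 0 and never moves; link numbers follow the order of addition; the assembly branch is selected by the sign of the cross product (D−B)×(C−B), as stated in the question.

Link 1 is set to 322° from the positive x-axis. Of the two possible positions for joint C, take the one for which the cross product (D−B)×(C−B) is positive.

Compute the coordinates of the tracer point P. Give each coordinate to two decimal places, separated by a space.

A=(0,0), D=(12.00,0)
B = A + 4.00·(cos322°, sin322°) = (3.1520, -2.4626)
|BD| = 9.1843
circle(B,4.00) ∩ circle(D,6.00): a=3.5033, h=1.9305
  candidates: C₊=(6.0094,0.3365) cross=17.730; C₋=(7.0447,-3.3831) cross=-17.730
  branch + wants cross > 0 → take C=(6.0094,0.3365) (cross=17.730)
ex = (C−B)/|BC| = (0.7144,0.6998); ey = (-0.6998,0.7144)
P = B + 0.99·ex + 1.08·ey = (3.1035,-0.9984)

3.10 -1.00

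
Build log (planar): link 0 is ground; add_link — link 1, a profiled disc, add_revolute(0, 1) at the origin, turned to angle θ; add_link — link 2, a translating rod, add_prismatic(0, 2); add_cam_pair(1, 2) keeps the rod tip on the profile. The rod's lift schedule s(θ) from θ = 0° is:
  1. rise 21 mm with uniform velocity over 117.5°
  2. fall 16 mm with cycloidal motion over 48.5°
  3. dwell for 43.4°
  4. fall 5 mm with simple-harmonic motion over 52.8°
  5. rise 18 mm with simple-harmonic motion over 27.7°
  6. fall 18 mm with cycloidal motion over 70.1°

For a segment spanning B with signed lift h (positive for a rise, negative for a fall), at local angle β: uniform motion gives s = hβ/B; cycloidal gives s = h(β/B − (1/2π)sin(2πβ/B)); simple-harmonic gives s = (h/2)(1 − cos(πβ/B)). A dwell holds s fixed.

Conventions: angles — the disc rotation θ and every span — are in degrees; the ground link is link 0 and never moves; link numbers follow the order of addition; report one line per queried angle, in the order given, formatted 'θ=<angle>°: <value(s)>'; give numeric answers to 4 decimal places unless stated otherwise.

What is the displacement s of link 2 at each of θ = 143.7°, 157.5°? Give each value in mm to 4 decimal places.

seg 1 [0°–117.5°] uniform, h=21: full span → s += 21 → s = 21.0000
seg 2 [117.5°–166°] cycloidal, h=-16: θ=143.7° here. β=26.2, B=48.5. -16·(0.5402 − sin(2π·0.5402)/(2π)) = -9.2798 → s = 11.7202
seg 2 [117.5°–166°] cycloidal, h=-16: θ=157.5° here. β=40, B=48.5. -16·(0.8247 − sin(2π·0.8247)/(2π)) = -15.4667 → s = 5.5333

θ=143.7°: 11.7202
θ=157.5°: 5.5333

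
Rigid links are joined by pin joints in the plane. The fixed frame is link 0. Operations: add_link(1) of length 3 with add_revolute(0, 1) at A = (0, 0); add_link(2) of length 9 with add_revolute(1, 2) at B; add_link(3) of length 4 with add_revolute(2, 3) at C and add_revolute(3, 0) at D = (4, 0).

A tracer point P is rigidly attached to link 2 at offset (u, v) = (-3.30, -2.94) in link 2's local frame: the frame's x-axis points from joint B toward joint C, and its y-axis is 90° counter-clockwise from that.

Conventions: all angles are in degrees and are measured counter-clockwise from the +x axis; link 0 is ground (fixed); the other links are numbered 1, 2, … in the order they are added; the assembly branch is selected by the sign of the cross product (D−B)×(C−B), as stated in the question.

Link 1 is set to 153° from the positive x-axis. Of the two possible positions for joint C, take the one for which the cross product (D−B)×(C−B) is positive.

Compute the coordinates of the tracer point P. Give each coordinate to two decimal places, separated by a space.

A=(0,0), D=(4.00,0)
B = A + 3.00·(cos153°, sin153°) = (-2.6730, 1.3620)
|BD| = 6.8106
circle(B,9.00) ∩ circle(D,4.00): a=8.1773, h=3.7593
  candidates: C₊=(6.0909,3.4100) cross=25.603; C₋=(4.5873,-3.9566) cross=-25.603
  branch + wants cross > 0 → take C=(6.0909,3.4100) (cross=25.603)
ex = (C−B)/|BC| = (0.9738,0.2276); ey = (-0.2276,0.9738)
P = B + -3.30·ex + -2.94·ey = (-5.2174,-2.2518)

-5.22 -2.25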